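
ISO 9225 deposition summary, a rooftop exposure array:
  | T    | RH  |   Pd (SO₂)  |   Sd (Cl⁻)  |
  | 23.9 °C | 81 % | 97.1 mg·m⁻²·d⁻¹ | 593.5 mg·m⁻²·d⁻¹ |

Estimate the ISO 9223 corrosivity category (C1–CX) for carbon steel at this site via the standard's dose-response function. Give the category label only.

CX

carbon steel: temperature factor f = -0.054·(13.9) = -0.7506
  Pd branch = 1.77·Pd^0.52·e^(0.02·RH+f) = 45.59 μm/a
  Cl⁻ term: 0.102·593.5^0.62·exp(0.033·81+0.04·23.9) = 201.5
  sum: 45.59 + 201.5 → r_corr = 247 μm/a
Category bounds: 200…700 μm/a bracket r_corr ⇒ CX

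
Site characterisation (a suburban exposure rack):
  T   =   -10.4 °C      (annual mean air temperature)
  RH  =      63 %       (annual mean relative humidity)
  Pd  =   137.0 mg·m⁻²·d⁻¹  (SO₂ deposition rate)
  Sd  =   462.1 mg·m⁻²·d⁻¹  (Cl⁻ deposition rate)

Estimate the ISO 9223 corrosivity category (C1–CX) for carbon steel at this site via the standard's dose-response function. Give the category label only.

carbon steel: temperature factor f = +0.150·(-20.4) = -3.0600
  sulphur-dioxide contribution → 3.779 μm/a
  chloride contribution → 24.15 μm/a
  total first-year rate 27.93 μm/a
ISO 9223 Table 2 (carbon steel): 25 < 27.9 ≤ 50 μm/a ⇒ C3

C3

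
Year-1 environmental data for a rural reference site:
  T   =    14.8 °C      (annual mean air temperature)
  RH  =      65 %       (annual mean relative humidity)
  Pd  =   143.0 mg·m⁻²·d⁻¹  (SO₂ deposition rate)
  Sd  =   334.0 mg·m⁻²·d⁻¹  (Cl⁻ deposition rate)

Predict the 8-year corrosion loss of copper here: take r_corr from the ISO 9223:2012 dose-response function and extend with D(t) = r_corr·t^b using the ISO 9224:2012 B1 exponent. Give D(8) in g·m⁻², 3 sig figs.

D(8) = 59.6 g·m⁻²

copper: T>10 °C ⇒ hinge -0.080·(14.8−10) = -0.3840
  sulphur-dioxide contribution → 0.6073 μm/a
  chloride contribution → 1.055 μm/a
  total first-year rate 1.663 μm/a
ISO 9224: D(t) = r_corr · t^b with b = 0.667 (copper, B1)
  D(8) = 1.663 × 8^0.667 = 1.663 × 4.003 = 6.655 μm
  Mass loss = 6.655 μm × 8.96 g/cm³ = 59.63 g·m⁻²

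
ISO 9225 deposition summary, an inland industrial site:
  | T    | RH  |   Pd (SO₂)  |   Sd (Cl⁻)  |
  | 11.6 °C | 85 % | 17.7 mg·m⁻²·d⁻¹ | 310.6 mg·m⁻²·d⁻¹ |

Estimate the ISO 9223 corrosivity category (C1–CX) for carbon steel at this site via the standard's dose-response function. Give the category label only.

carbon steel: temperature factor f = -0.054·(1.6) = -0.0864
  SO₂ term: 1.77·17.7^0.52·exp(0.02·85-0.0864) = 39.6
  Sd branch = 0.102·Sd^0.62·e^(0.033·RH+0.04·T) = 94.07 μm/a
  r_corr = 39.6 + 94.07 = 133.7 μm/a
ISO 9223 Table 2 (carbon steel): 80 < 134 ≤ 200 μm/a ⇒ C5

C5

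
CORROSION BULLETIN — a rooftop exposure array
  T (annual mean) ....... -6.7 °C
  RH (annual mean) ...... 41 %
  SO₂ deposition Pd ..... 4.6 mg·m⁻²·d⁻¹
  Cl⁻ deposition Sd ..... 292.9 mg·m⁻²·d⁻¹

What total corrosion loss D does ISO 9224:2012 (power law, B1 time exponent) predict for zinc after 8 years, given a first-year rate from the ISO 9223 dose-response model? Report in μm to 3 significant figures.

D(8) = 2.38 μm

zinc: temperature factor f = +0.038·(-16.7) = -0.6346
  sulphur-dioxide contribution → 0.08824 μm/a
  chloride contribution → 0.3501 μm/a
  ⇒ r_corr(zinc) = 0.4383 μm/a
Power-law: D(8) = r_corr · 8^0.813
  D(8) = 0.4383 × 8^0.813 = 0.4383 × 5.423 = 2.377 μm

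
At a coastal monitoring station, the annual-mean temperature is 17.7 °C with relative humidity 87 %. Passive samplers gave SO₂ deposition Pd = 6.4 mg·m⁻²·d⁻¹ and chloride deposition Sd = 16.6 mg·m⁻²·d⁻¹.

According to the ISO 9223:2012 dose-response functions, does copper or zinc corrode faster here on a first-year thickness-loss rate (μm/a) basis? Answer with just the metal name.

copper

copper: temperature factor f = -0.080·(7.7) = -0.6160
  SO₂ term: 0.0053·6.4^0.26·exp(0.059·87-0.6160) = 0.7863
  Sd branch = 0.01025·Sd^0.27·e^(0.036·RH+0.049·T) = 1.194 μm/a
  r_corr = 0.7863 + 1.194 = 1.98 μm/a
zinc: f(T) = -0.071·(T−10) [T>10 °C] = -0.5467
  SO₂ term: 0.0129·6.4^0.44·exp(0.046·87-0.5467) = 0.9245
  Cl⁻ term: 0.0175·16.6^0.57·exp(0.008·87+0.085·17.7) = 0.7837
  sum: 0.9245 + 0.7837 → r_corr = 1.708 μm/a
Ordering by μm/a: copper (1.98) > zinc (1.71)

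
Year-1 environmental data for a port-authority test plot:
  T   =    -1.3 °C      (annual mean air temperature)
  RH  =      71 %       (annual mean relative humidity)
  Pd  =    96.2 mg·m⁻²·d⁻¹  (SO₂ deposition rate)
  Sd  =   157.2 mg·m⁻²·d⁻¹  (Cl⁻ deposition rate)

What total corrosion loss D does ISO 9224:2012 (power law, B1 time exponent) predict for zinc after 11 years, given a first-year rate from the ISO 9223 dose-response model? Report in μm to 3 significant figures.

D(11) = 15.0 μm

zinc: T≤10 °C ⇒ hinge +0.038·(-1.3−10) = -0.4294
  SO₂ term: 0.0129·96.2^0.44·exp(0.046·71-0.4294) = 1.641
  Cl⁻ term: 0.0175·157.2^0.57·exp(0.008·71+0.085·-1.3) = 0.494
  r_corr = 1.641 + 0.494 = 2.135 μm/a
ISO 9224: D(t) = r_corr · t^b with b = 0.813 (zinc, B1)
  D(11) = 2.135 × 11^0.813 = 2.135 × 7.025 = 15 μm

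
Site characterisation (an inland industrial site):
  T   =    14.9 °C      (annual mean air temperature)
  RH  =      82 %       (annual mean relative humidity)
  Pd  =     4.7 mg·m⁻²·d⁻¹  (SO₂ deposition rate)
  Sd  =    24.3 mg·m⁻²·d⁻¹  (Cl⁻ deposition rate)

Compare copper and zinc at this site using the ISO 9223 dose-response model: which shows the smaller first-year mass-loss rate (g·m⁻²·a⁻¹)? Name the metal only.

copper: f(T) = -0.080·(T−10) [T>10 °C] = -0.3920
  SO₂ term: 0.0053·4.7^0.26·exp(0.059·82-0.3920) = 0.6759
  Sd branch = 0.01025·Sd^0.27·e^(0.036·RH+0.049·T) = 0.9637 μm/a
  sum: 0.6759 + 0.9637 → r_corr = 1.64 μm/a
  mass loss = 1.64 μm/a × 8.96 g/cm³ = 14.69 g·m⁻²·a⁻¹
zinc: temperature factor f = -0.071·(4.9) = -0.3479
  Pd branch = 0.0129·Pd^0.44·e^(0.046·RH+f) = 0.7823 μm/a
  Cl⁻ term: 0.0175·24.3^0.57·exp(0.008·82+0.085·14.9) = 0.7375
  sum: 0.7823 + 0.7375 → r_corr = 1.52 μm/a
  mass loss = 1.52 μm/a × 7.14 g/cm³ = 10.85 g·m⁻²·a⁻¹
Ordering by g·m⁻²·a⁻¹: copper (14.7) > zinc (10.9)

zinc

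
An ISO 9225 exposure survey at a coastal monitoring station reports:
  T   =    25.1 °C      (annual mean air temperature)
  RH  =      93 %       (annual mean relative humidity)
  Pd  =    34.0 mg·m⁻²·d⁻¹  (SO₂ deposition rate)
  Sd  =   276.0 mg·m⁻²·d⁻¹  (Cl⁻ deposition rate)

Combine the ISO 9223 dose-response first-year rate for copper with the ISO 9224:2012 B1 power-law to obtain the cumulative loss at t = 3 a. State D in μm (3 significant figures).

D(3) = 11.5 μm

copper: temperature factor f = -0.080·(15.1) = -1.2080
  SO₂ term: 0.0053·34.0^0.26·exp(0.059·93-1.2080) = 0.9568
  Cl⁻ term: 0.01025·276.0^0.27·exp(0.036·93+0.049·25.1) = 4.549
  r_corr = 0.9568 + 4.549 = 5.506 μm/a
Power-law: D(3) = r_corr · 3^0.667
  D(3) = 5.506 × 3^0.667 = 5.506 × 2.081 = 11.46 μm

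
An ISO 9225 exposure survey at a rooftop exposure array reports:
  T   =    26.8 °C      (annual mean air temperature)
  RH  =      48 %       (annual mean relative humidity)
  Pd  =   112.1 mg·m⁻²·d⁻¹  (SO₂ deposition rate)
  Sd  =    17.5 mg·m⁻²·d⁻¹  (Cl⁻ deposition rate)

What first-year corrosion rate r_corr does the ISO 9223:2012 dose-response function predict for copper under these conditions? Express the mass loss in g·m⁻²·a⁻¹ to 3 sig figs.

r_corr = 4.88 g·m⁻²·a⁻¹

copper: temperature factor f = -0.080·(16.8) = -1.3440
  sulphur-dioxide contribution → 0.08006 μm/a
  chloride contribution → 0.4646 μm/a
  total first-year rate 0.5447 μm/a
Convert to mass loss: 0.5447 μm/a × 8.96 g/cm³ = 4.881 g·m⁻²·a⁻¹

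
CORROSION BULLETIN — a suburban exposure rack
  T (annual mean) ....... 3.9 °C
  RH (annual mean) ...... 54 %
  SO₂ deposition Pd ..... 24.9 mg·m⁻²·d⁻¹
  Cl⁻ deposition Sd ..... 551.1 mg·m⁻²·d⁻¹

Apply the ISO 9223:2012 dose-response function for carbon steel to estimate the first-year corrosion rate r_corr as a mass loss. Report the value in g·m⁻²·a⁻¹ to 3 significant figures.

carbon steel: T≤10 °C ⇒ hinge +0.150·(3.9−10) = -0.9150
  sulphur-dioxide contribution → 11.11 μm/a
  chloride contribution → 35.47 μm/a
  ⇒ r_corr(carbon steel) = 46.58 μm/a
Convert to mass loss: 46.58 μm/a × 7.85 g/cm³ = 365.6 g·m⁻²·a⁻¹

r_corr = 366 g·m⁻²·a⁻¹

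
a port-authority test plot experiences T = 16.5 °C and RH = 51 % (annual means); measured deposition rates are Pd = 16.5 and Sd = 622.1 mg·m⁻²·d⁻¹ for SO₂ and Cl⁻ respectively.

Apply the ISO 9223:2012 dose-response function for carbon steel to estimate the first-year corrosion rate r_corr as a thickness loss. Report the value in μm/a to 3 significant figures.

r_corr = 72.2 μm/a

carbon steel: temperature factor f = -0.054·(6.5) = -0.3510
  SO₂ term: 1.77·16.5^0.52·exp(0.02·51-0.3510) = 14.85
  Cl⁻ term: 0.102·622.1^0.62·exp(0.033·51+0.04·16.5) = 57.33
  sum: 14.85 + 57.33 → r_corr = 72.17 μm/a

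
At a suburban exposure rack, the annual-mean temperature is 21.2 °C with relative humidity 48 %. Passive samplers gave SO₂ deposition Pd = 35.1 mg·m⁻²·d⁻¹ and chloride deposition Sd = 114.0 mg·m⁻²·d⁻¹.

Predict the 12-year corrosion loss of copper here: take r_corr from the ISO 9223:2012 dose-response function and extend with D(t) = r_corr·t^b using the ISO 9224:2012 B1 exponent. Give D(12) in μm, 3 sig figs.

copper: T>10 °C ⇒ hinge -0.080·(21.2−10) = -0.8960
  sulphur-dioxide contribution → 0.09265 μm/a
  chloride contribution → 0.5857 μm/a
  ⇒ r_corr(copper) = 0.6784 μm/a
ISO 9224: D(t) = r_corr · t^b with b = 0.667 (copper, B1)
  D(12) = 0.6784 × 12^0.667 = 0.6784 × 5.246 = 3.559 μm

D(12) = 3.56 μm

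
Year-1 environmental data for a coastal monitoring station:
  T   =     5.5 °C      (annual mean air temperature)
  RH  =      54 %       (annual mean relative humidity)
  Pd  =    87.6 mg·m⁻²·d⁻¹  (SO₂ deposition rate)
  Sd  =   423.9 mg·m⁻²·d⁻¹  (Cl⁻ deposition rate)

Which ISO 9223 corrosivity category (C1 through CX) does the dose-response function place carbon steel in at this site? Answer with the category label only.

carbon steel: temperature factor f = +0.150·(-4.5) = -0.6750
  sulphur-dioxide contribution → 27.16 μm/a
  chloride contribution → 32.13 μm/a
  ⇒ r_corr(carbon steel) = 59.3 μm/a
59.3 μm/a falls in (50, 80] for carbon steel → category C4

C4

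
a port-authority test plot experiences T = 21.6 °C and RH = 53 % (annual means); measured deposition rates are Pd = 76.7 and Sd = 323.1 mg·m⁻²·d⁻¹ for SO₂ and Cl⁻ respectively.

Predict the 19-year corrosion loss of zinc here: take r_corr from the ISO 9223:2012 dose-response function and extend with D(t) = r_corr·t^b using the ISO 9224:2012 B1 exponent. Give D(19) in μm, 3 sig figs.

D(19) = 54.3 μm

zinc: temperature factor f = -0.071·(11.6) = -0.8236
  Pd branch = 0.0129·Pd^0.44·e^(0.046·RH+f) = 0.4375 μm/a
  Cl⁻ term: 0.0175·323.1^0.57·exp(0.008·53+0.085·21.6) = 4.517
  sum: 0.4375 + 4.517 → r_corr = 4.955 μm/a
ISO 9224: D(t) = r_corr · t^b with b = 0.813 (zinc, B1)
  D(19) = 4.955 × 19^0.813 = 4.955 × 10.96 = 54.28 μm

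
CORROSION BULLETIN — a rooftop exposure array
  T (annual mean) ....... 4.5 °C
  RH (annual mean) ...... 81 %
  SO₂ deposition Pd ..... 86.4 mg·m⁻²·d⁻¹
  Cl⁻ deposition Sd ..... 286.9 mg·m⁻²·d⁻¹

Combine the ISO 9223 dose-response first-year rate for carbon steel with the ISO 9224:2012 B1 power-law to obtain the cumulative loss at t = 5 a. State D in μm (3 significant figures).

carbon steel: f(T) = +0.150·(T−10) [T≤10 °C] = -0.8250
  SO₂ term: 1.77·86.4^0.52·exp(0.02·81-0.8250) = 39.83
  Sd branch = 0.102·Sd^0.62·e^(0.033·RH+0.04·T) = 59.08 μm/a
  sum: 39.83 + 59.08 → r_corr = 98.91 μm/a
ISO 9224: D(t) = r_corr · t^b with b = 0.523 (carbon steel, B1)
  D(5) = 98.91 × 5^0.523 = 98.91 × 2.32 = 229.5 μm

D(5) = 230 μm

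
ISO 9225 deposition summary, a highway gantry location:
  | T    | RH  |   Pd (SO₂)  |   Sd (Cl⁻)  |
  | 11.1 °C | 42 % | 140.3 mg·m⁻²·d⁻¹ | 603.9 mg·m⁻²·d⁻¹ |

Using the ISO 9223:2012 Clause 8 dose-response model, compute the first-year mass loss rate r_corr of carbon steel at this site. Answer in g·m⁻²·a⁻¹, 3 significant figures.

carbon steel: T>10 °C ⇒ hinge -0.054·(11.1−10) = -0.0594
  SO₂ term: 1.77·140.3^0.52·exp(0.02·42-0.0594) = 50.52
  Sd branch = 0.102·Sd^0.62·e^(0.033·RH+0.04·T) = 33.69 μm/a
  sum: 50.52 + 33.69 → r_corr = 84.21 μm/a
Convert to mass loss: 84.21 μm/a × 7.85 g/cm³ = 661.1 g·m⁻²·a⁻¹

r_corr = 661 g·m⁻²·a⁻¹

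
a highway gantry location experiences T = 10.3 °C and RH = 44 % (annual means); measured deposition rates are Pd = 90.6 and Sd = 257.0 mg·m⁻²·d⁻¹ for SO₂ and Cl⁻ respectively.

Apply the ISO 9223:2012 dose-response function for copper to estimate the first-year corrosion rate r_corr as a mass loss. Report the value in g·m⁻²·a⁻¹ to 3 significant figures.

r_corr = 5.32 g·m⁻²·a⁻¹

copper: T>10 °C ⇒ hinge -0.080·(10.3−10) = -0.0240
  sulphur-dioxide contribution → 0.2239 μm/a
  chloride contribution → 0.3703 μm/a
  total first-year rate 0.5942 μm/a
Convert to mass loss: 0.5942 μm/a × 8.96 g/cm³ = 5.324 g·m⁻²·a⁻¹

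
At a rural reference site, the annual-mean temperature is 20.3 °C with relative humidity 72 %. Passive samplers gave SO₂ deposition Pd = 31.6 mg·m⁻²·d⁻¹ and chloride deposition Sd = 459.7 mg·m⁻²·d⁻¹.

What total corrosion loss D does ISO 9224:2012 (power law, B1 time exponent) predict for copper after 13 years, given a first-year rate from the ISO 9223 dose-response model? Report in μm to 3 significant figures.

D(13) = 12.9 μm

copper: f(T) = -0.080·(T−10) [T>10 °C] = -0.8240
  SO₂ term: 0.0053·31.6^0.26·exp(0.059·72-0.8240) = 0.3992
  Cl⁻ term: 0.01025·459.7^0.27·exp(0.036·72+0.049·20.3) = 1.938
  r_corr = 0.3992 + 1.938 = 2.337 μm/a
ISO 9224: D(t) = r_corr · t^b with b = 0.667 (copper, B1)
  D(13) = 2.337 × 13^0.667 = 2.337 × 5.534 = 12.93 μm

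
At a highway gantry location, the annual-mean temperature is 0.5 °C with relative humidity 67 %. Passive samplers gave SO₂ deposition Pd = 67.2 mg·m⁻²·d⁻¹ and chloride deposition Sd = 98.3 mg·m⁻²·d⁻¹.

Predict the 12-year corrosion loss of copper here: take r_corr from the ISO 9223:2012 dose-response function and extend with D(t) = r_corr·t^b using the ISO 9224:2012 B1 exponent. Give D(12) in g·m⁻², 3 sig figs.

copper: f(T) = +0.126·(T−10) [T≤10 °C] = -1.1970
  Pd branch = 0.0053·Pd^0.26·e^(0.059·RH+f) = 0.2491 μm/a
  Cl⁻ term: 0.01025·98.3^0.27·exp(0.036·67+0.049·0.5) = 0.4045
  sum: 0.2491 + 0.4045 → r_corr = 0.6535 μm/a
ISO 9224: D(t) = r_corr · t^b with b = 0.667 (copper, B1)
  D(12) = 0.6535 × 12^0.667 = 0.6535 × 5.246 = 3.428 μm
  Mass loss = 3.428 μm × 8.96 g/cm³ = 30.72 g·m⁻²

D(12) = 30.7 g·m⁻²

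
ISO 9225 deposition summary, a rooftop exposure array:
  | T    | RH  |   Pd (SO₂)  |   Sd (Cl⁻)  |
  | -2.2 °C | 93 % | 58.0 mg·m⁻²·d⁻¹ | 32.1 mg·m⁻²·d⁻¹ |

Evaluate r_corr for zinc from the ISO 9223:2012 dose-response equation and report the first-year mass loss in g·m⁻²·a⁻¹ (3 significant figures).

zinc: T≤10 °C ⇒ hinge +0.038·(-2.2−10) = -0.4636
  sulphur-dioxide contribution → 3.492 μm/a
  chloride contribution → 0.2206 μm/a
  ⇒ r_corr(zinc) = 3.713 μm/a
Convert to mass loss: 3.713 μm/a × 7.14 g/cm³ = 26.51 g·m⁻²·a⁻¹

r_corr = 26.5 g·m⁻²·a⁻¹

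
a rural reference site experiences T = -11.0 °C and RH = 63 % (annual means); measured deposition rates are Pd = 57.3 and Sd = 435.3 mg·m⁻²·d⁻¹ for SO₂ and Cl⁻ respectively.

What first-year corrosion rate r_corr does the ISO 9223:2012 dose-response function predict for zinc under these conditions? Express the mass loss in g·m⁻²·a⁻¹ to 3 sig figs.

zinc: f(T) = +0.038·(T−10) [T≤10 °C] = -0.7980
  SO₂ term: 0.0129·57.3^0.44·exp(0.046·63-0.7980) = 0.6255
  Cl⁻ term: 0.0175·435.3^0.57·exp(0.008·63+0.085·-11.0) = 0.3631
  sum: 0.6255 + 0.3631 → r_corr = 0.9885 μm/a
Convert to mass loss: 0.9885 μm/a × 7.14 g/cm³ = 7.058 g·m⁻²·a⁻¹

r_corr = 7.06 g·m⁻²·a⁻¹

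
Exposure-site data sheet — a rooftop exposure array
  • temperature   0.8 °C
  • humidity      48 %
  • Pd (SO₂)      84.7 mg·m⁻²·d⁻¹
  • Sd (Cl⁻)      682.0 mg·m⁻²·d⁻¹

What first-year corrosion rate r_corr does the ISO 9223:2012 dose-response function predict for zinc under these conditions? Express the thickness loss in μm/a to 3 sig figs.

r_corr = 1.72 μm/a

zinc: T≤10 °C ⇒ hinge +0.038·(0.8−10) = -0.3496
  sulphur-dioxide contribution → 0.5834 μm/a
  chloride contribution → 1.134 μm/a
  total first-year rate 1.717 μm/a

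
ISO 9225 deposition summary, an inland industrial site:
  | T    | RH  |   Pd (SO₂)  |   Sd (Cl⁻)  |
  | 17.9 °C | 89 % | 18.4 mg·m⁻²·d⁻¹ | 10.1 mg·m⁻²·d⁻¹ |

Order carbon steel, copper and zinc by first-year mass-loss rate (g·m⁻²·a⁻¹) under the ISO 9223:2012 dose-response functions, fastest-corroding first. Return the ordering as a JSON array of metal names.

["carbon steel", "copper", "zinc"]

carbon steel: T>10 °C ⇒ hinge -0.054·(17.9−10) = -0.4266
  Pd branch = 1.77·Pd^0.52·e^(0.02·RH+f) = 31.15 μm/a
  Sd branch = 0.102·Sd^0.62·e^(0.033·RH+0.04·T) = 16.51 μm/a
  r_corr = 31.15 + 16.51 = 47.66 μm/a
  mass loss = 47.66 μm/a × 7.85 g/cm³ = 374.1 g·m⁻²·a⁻¹
copper: f(T) = -0.080·(T−10) [T>10 °C] = -0.6320
  SO₂ term: 0.0053·18.4^0.26·exp(0.059·89-0.6320) = 1.146
  Cl⁻ term: 0.01025·10.1^0.27·exp(0.036·89+0.049·17.9) = 1.133
  sum: 1.146 + 1.133 → r_corr = 2.279 μm/a
  mass loss = 2.279 μm/a × 8.96 g/cm³ = 20.42 g·m⁻²·a⁻¹
zinc: T>10 °C ⇒ hinge -0.071·(17.9−10) = -0.5609
  Pd branch = 0.0129·Pd^0.44·e^(0.046·RH+f) = 1.59 μm/a
  Cl⁻ term: 0.0175·10.1^0.57·exp(0.008·89+0.085·17.9) = 0.6102
  r_corr = 1.59 + 0.6102 = 2.201 μm/a
  mass loss = 2.201 μm/a × 7.14 g/cm³ = 15.71 g·m⁻²·a⁻¹
Ordering by g·m⁻²·a⁻¹: carbon steel (374) > copper (20.4) > zinc (15.7)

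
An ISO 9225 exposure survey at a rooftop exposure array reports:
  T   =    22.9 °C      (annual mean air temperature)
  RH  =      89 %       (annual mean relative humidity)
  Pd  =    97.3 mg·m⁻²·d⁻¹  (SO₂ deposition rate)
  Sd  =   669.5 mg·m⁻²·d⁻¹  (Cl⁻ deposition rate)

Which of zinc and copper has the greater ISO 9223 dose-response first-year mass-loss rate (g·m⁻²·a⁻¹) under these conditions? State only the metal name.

zinc

zinc: f(T) = -0.071·(T−10) [T>10 °C] = -0.9159
  sulphur-dioxide contribution → 2.321 μm/a
  chloride contribution → 10.19 μm/a
  ⇒ r_corr(zinc) = 12.51 μm/a
  mass loss = 12.51 μm/a × 7.14 g/cm³ = 89.34 g·m⁻²·a⁻¹
copper: T>10 °C ⇒ hinge -0.080·(22.9−10) = -1.0320
  sulphur-dioxide contribution → 1.184 μm/a
  chloride contribution → 4.492 μm/a
  total first-year rate 5.677 μm/a
  mass loss = 5.677 μm/a × 8.96 g/cm³ = 50.86 g·m⁻²·a⁻¹
Ordering by g·m⁻²·a⁻¹: zinc (89.3) > copper (50.9)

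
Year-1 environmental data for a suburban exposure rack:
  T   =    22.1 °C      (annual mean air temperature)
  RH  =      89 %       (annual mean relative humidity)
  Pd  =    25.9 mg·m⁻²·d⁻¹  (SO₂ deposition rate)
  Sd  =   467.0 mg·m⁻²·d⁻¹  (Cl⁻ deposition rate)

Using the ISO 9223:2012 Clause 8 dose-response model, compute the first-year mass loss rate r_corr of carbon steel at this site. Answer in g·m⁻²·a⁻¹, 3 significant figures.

carbon steel: temperature factor f = -0.054·(12.1) = -0.6534
  Pd branch = 1.77·Pd^0.52·e^(0.02·RH+f) = 29.66 μm/a
  Cl⁻ term: 0.102·467.0^0.62·exp(0.033·89+0.04·22.1) = 210.4
  sum: 29.66 + 210.4 → r_corr = 240 μm/a
Convert to mass loss: 240 μm/a × 7.85 g/cm³ = 1884 g·m⁻²·a⁻¹

r_corr = 1.88e+03 g·m⁻²·a⁻¹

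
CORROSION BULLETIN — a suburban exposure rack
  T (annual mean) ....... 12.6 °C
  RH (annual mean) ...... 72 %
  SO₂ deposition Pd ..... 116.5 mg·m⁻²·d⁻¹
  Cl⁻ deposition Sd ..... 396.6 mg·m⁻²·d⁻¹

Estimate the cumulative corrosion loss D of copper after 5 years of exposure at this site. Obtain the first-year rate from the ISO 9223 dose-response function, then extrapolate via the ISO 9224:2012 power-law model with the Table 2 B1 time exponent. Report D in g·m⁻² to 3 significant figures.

copper: f(T) = -0.080·(T−10) [T>10 °C] = -0.2080
  Pd branch = 0.0053·Pd^0.26·e^(0.059·RH+f) = 1.038 μm/a
  Cl⁻ term: 0.01025·396.6^0.27·exp(0.036·72+0.049·12.6) = 1.277
  r_corr = 1.038 + 1.277 = 2.314 μm/a
Long-term exponent b (ISO 9224 Table 2, B1) = 0.667
  D(5) = 2.314 × 5^0.667 = 2.314 × 2.926 = 6.771 μm
  Mass loss = 6.771 μm × 8.96 g/cm³ = 60.67 g·m⁻²

D(5) = 60.7 g·m⁻²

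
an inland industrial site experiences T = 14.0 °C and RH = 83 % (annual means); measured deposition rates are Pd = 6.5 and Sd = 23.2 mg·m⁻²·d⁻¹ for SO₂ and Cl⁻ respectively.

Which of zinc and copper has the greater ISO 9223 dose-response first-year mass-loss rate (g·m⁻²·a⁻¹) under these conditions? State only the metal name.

copper

zinc: temperature factor f = -0.071·(4.0) = -0.2840
  SO₂ term: 0.0129·6.5^0.44·exp(0.046·83-0.2840) = 1.007
  Sd branch = 0.0175·Sd^0.57·e^(0.008·RH+0.085·T) = 0.6707 μm/a
  sum: 1.007 + 0.6707 → r_corr = 1.678 μm/a
  mass loss = 1.678 μm/a × 7.14 g/cm³ = 11.98 g·m⁻²·a⁻¹
copper: temperature factor f = -0.080·(4.0) = -0.3200
  Pd branch = 0.0053·Pd^0.26·e^(0.059·RH+f) = 0.8383 μm/a
  Sd branch = 0.01025·Sd^0.27·e^(0.036·RH+0.049·T) = 0.9441 μm/a
  r_corr = 0.8383 + 0.9441 = 1.782 μm/a
  mass loss = 1.782 μm/a × 8.96 g/cm³ = 15.97 g·m⁻²·a⁻¹
Ordering by g·m⁻²·a⁻¹: copper (16) > zinc (12)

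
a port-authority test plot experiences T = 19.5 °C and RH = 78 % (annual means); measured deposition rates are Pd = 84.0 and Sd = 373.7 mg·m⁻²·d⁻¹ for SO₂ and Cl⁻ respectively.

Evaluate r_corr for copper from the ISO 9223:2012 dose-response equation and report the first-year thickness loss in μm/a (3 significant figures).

r_corr = 2.97 μm/a

copper: T>10 °C ⇒ hinge -0.080·(19.5−10) = -0.7600
  sulphur-dioxide contribution → 0.7819 μm/a
  chloride contribution → 2.187 μm/a
  total first-year rate 2.969 μm/a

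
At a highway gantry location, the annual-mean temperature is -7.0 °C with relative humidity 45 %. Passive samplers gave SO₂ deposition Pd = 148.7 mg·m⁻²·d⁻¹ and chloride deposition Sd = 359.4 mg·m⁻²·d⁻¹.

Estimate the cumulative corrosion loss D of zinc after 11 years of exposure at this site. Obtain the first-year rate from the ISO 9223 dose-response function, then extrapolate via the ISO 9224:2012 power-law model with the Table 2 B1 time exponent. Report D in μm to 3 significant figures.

D(11) = 6.18 μm

zinc: T≤10 °C ⇒ hinge +0.038·(-7.0−10) = -0.6460
  Pd branch = 0.0129·Pd^0.44·e^(0.046·RH+f) = 0.484 μm/a
  Sd branch = 0.0175·Sd^0.57·e^(0.008·RH+0.085·T) = 0.396 μm/a
  r_corr = 0.484 + 0.396 = 0.88 μm/a
ISO 9224: D(t) = r_corr · t^b with b = 0.813 (zinc, B1)
  D(11) = 0.88 × 11^0.813 = 0.88 × 7.025 = 6.182 μm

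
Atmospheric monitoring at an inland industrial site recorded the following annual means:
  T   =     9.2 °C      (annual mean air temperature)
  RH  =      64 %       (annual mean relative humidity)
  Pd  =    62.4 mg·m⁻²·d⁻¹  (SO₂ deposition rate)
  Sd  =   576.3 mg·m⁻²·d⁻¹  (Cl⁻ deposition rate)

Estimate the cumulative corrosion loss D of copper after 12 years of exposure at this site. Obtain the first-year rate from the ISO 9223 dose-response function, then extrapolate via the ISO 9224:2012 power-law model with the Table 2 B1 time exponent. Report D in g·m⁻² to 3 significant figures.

D(12) = 70.9 g·m⁻²

copper: f(T) = +0.126·(T−10) [T≤10 °C] = -0.1008
  Pd branch = 0.0053·Pd^0.26·e^(0.059·RH+f) = 0.6126 μm/a
  Cl⁻ term: 0.01025·576.3^0.27·exp(0.036·64+0.049·9.2) = 0.8964
  sum: 0.6126 + 0.8964 → r_corr = 1.509 μm/a
Long-term exponent b (ISO 9224 Table 2, B1) = 0.667
  D(12) = 1.509 × 12^0.667 = 1.509 × 5.246 = 7.916 μm
  Mass loss = 7.916 μm × 8.96 g/cm³ = 70.92 g·m⁻²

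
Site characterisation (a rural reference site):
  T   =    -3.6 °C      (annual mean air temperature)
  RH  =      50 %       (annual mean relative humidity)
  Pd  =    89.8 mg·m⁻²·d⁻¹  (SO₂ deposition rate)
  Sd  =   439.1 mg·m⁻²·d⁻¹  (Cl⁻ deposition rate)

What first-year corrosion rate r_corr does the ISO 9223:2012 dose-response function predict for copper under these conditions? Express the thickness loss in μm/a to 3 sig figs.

copper: temperature factor f = +0.126·(-13.6) = -1.7136
  SO₂ term: 0.0053·89.8^0.26·exp(0.059·50-1.7136) = 0.05876
  Cl⁻ term: 0.01025·439.1^0.27·exp(0.036·50+0.049·-3.6) = 0.2687
  sum: 0.05876 + 0.2687 → r_corr = 0.3275 μm/a

r_corr = 0.328 μm/a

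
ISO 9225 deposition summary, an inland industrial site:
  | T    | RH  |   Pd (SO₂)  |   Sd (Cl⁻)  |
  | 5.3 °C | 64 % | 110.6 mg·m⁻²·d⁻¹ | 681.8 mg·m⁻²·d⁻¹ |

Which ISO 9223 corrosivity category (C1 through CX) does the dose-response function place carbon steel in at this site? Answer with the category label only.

carbon steel: T≤10 °C ⇒ hinge +0.150·(5.3−10) = -0.7050
  sulphur-dioxide contribution → 36.35 μm/a
  chloride contribution → 59.53 μm/a
  ⇒ r_corr(carbon steel) = 95.88 μm/a
95.9 μm/a falls in (80, 200] for carbon steel → category C5

C5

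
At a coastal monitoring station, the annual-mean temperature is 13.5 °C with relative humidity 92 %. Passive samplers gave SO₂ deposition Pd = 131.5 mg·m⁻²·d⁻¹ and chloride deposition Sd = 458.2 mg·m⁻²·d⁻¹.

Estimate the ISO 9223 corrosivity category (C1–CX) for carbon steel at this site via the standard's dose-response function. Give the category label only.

carbon steel: temperature factor f = -0.054·(3.5) = -0.1890
  sulphur-dioxide contribution → 116.6 μm/a
  chloride contribution → 162.7 μm/a
  ⇒ r_corr(carbon steel) = 279.4 μm/a
ISO 9223 Table 2 (carbon steel): 200 < 279 ≤ 700 μm/a ⇒ CX

CX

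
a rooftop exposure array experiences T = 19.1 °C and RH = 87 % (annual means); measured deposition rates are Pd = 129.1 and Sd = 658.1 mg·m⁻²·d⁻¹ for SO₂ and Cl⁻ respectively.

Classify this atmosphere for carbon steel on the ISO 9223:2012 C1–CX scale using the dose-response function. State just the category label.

carbon steel: temperature factor f = -0.054·(9.1) = -0.4914
  sulphur-dioxide contribution → 77.25 μm/a
  chloride contribution → 216.1 μm/a
  total first-year rate 293.3 μm/a
Category bounds: 200…700 μm/a bracket r_corr ⇒ CX

CX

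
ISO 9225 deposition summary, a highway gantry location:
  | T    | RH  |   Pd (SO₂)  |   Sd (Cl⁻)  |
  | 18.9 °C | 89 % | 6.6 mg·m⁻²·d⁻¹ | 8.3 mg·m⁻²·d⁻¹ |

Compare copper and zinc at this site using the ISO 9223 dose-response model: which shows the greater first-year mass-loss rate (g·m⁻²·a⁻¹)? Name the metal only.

copper: temperature factor f = -0.080·(8.9) = -0.7120
  SO₂ term: 0.0053·6.6^0.26·exp(0.059·89-0.7120) = 0.8103
  Sd branch = 0.01025·Sd^0.27·e^(0.036·RH+0.049·T) = 1.129 μm/a
  r_corr = 0.8103 + 1.129 = 1.939 μm/a
  mass loss = 1.939 μm/a × 8.96 g/cm³ = 17.37 g·m⁻²·a⁻¹
zinc: temperature factor f = -0.071·(8.9) = -0.6319
  SO₂ term: 0.0129·6.6^0.44·exp(0.046·89-0.6319) = 0.9435
  Cl⁻ term: 0.0175·8.3^0.57·exp(0.008·89+0.085·18.9) = 0.5941
  r_corr = 0.9435 + 0.5941 = 1.538 μm/a
  mass loss = 1.538 μm/a × 7.14 g/cm³ = 10.98 g·m⁻²·a⁻¹
Ordering by g·m⁻²·a⁻¹: copper (17.4) > zinc (11)

copper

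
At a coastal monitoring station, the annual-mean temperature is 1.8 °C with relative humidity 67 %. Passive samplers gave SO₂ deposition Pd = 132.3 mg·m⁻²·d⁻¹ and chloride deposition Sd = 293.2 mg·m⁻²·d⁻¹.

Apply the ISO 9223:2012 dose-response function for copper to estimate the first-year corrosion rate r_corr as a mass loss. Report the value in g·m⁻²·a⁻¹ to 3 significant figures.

r_corr = 8.32 g·m⁻²·a⁻¹

copper: f(T) = +0.126·(T−10) [T≤10 °C] = -1.0332
  SO₂ term: 0.0053·132.3^0.26·exp(0.059·67-1.0332) = 0.3499
  Sd branch = 0.01025·Sd^0.27·e^(0.036·RH+0.049·T) = 0.579 μm/a
  sum: 0.3499 + 0.579 → r_corr = 0.9289 μm/a
Convert to mass loss: 0.9289 μm/a × 8.96 g/cm³ = 8.323 g·m⁻²·a⁻¹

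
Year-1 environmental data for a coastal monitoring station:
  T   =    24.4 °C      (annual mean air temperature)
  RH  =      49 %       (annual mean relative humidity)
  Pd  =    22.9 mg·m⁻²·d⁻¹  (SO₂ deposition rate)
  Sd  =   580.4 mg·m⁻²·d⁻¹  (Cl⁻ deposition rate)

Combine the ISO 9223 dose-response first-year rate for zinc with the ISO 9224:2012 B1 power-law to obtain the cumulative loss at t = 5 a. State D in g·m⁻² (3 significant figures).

zinc: f(T) = -0.071·(T−10) [T>10 °C] = -1.0224
  sulphur-dioxide contribution → 0.1753 μm/a
  chloride contribution → 7.751 μm/a
  ⇒ r_corr(zinc) = 7.926 μm/a
Long-term exponent b (ISO 9224 Table 2, B1) = 0.813
  D(5) = 7.926 × 5^0.813 = 7.926 × 3.701 = 29.33 μm
  Mass loss = 29.33 μm × 7.14 g/cm³ = 209.4 g·m⁻²

D(5) = 209 g·m⁻²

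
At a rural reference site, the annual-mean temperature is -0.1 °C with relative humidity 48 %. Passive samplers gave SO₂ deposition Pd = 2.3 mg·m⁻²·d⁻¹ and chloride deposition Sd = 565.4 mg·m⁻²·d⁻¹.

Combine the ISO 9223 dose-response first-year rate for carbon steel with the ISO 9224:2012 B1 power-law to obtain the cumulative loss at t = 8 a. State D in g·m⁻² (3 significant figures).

D(8) = 623 g·m⁻²

carbon steel: f(T) = +0.150·(T−10) [T≤10 °C] = -1.5150
  SO₂ term: 1.77·2.3^0.52·exp(0.02·48-1.5150) = 1.567
  Cl⁻ term: 0.102·565.4^0.62·exp(0.033·48+0.04·-0.1) = 25.19
  sum: 1.567 + 25.19 → r_corr = 26.76 μm/a
Power-law: D(8) = r_corr · 8^0.523
  D(8) = 26.76 × 8^0.523 = 26.76 × 2.967 = 79.39 μm
  Mass loss = 79.39 μm × 7.85 g/cm³ = 623.2 g·m⁻²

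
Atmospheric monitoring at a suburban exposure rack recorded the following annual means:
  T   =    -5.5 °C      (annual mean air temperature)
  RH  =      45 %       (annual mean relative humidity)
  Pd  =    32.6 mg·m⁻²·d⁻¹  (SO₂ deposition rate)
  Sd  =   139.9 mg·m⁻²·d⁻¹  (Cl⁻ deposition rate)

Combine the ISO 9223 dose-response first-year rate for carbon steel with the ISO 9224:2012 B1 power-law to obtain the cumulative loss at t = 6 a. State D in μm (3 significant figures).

carbon steel: temperature factor f = +0.150·(-15.5) = -2.3250
  SO₂ term: 1.77·32.6^0.52·exp(0.02·45-2.3250) = 2.606
  Cl⁻ term: 0.102·139.9^0.62·exp(0.033·45+0.04·-5.5) = 7.734
  r_corr = 2.606 + 7.734 = 10.34 μm/a
Power-law: D(6) = r_corr · 6^0.523
  D(6) = 10.34 × 6^0.523 = 10.34 × 2.553 = 26.39 μm

D(6) = 26.4 μm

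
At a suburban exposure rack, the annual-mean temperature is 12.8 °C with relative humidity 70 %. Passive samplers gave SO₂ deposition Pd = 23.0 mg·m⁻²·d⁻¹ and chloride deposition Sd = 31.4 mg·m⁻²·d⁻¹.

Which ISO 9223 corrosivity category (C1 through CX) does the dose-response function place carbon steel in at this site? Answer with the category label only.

carbon steel: T>10 °C ⇒ hinge -0.054·(12.8−10) = -0.1512
  SO₂ term: 1.77·23.0^0.52·exp(0.02·70-0.1512) = 31.51
  Cl⁻ term: 0.102·31.4^0.62·exp(0.033·70+0.04·12.8) = 14.53
  r_corr = 31.51 + 14.53 = 46.04 μm/a
Category bounds: 25…50 μm/a bracket r_corr ⇒ C3

C3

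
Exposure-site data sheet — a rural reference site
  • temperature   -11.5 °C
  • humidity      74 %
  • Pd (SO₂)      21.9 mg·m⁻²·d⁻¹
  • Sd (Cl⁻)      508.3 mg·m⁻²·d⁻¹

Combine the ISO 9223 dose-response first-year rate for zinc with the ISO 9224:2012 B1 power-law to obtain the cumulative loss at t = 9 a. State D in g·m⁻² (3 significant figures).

D(9) = 46.1 g·m⁻²

zinc: f(T) = +0.038·(T−10) [T≤10 °C] = -0.8170
  sulphur-dioxide contribution → 0.6667 μm/a
  chloride contribution → 0.4151 μm/a
  ⇒ r_corr(zinc) = 1.082 μm/a
ISO 9224: D(t) = r_corr · t^b with b = 0.813 (zinc, B1)
  D(9) = 1.082 × 9^0.813 = 1.082 × 5.968 = 6.455 μm
  Mass loss = 6.455 μm × 7.14 g/cm³ = 46.09 g·m⁻²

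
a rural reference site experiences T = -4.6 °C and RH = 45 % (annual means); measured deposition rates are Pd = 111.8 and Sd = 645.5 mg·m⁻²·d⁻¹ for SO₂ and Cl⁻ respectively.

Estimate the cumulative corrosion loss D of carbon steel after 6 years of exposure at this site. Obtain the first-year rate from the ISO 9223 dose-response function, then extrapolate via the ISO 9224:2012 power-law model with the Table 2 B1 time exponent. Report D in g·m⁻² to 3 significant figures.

carbon steel: f(T) = +0.150·(T−10) [T≤10 °C] = -2.1900
  Pd branch = 1.77·Pd^0.52·e^(0.02·RH+f) = 5.661 μm/a
  Sd branch = 0.102·Sd^0.62·e^(0.033·RH+0.04·T) = 20.69 μm/a
  r_corr = 5.661 + 20.69 = 26.35 μm/a
Long-term exponent b (ISO 9224 Table 2, B1) = 0.523
  D(6) = 26.35 × 6^0.523 = 26.35 × 2.553 = 67.26 μm
  Mass loss = 67.26 μm × 7.85 g/cm³ = 528 g·m⁻²

D(6) = 528 g·m⁻²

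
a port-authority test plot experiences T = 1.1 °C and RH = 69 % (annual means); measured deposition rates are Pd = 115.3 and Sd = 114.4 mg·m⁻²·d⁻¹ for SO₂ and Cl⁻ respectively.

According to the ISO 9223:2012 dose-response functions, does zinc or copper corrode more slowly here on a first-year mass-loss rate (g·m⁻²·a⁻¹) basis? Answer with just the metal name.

zinc: f(T) = +0.038·(T−10) [T≤10 °C] = -0.3382
  Pd branch = 0.0129·Pd^0.44·e^(0.046·RH+f) = 1.776 μm/a
  Cl⁻ term: 0.0175·114.4^0.57·exp(0.008·69+0.085·1.1) = 0.4974
  r_corr = 1.776 + 0.4974 = 2.273 μm/a
  mass loss = 2.273 μm/a × 7.14 g/cm³ = 16.23 g·m⁻²·a⁻¹
copper: T≤10 °C ⇒ hinge +0.126·(1.1−10) = -1.1214
  Pd branch = 0.0053·Pd^0.26·e^(0.059·RH+f) = 0.3478 μm/a
  Sd branch = 0.01025·Sd^0.27·e^(0.036·RH+0.049·T) = 0.4663 μm/a
  r_corr = 0.3478 + 0.4663 = 0.8141 μm/a
  mass loss = 0.8141 μm/a × 8.96 g/cm³ = 7.295 g·m⁻²·a⁻¹
Ordering by g·m⁻²·a⁻¹: zinc (16.2) > copper (7.29)

copper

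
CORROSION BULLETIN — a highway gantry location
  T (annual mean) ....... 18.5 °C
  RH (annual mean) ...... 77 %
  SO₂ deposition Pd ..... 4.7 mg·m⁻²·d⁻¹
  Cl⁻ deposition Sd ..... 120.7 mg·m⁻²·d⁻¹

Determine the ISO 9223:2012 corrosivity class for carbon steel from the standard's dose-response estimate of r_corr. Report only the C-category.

C4

carbon steel: temperature factor f = -0.054·(8.5) = -0.4590
  Pd branch = 1.77·Pd^0.52·e^(0.02·RH+f) = 11.67 μm/a
  Cl⁻ term: 0.102·120.7^0.62·exp(0.033·77+0.04·18.5) = 52.99
  sum: 11.67 + 52.99 → r_corr = 64.65 μm/a
Category bounds: 50…80 μm/a bracket r_corr ⇒ C4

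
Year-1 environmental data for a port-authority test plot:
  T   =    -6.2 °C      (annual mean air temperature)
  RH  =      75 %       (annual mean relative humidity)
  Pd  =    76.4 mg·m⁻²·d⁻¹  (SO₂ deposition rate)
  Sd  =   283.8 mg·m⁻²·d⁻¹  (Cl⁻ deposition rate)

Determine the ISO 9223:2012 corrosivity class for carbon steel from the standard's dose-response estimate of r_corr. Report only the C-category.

carbon steel: f(T) = +0.150·(T−10) [T≤10 °C] = -2.4300
  SO₂ term: 1.77·76.4^0.52·exp(0.02·75-2.4300) = 6.657
  Sd branch = 0.102·Sd^0.62·e^(0.033·RH+0.04·T) = 31.38 μm/a
  r_corr = 6.657 + 31.38 = 38.04 μm/a
Category bounds: 25…50 μm/a bracket r_corr ⇒ C3

C3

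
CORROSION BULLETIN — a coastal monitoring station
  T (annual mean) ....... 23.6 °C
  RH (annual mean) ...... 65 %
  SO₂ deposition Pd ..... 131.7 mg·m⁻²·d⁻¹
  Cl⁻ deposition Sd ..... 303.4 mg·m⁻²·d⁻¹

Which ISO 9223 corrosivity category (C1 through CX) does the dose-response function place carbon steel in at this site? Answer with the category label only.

carbon steel: T>10 °C ⇒ hinge -0.054·(23.6−10) = -0.7344
  Pd branch = 1.77·Pd^0.52·e^(0.02·RH+f) = 39.43 μm/a
  Sd branch = 0.102·Sd^0.62·e^(0.033·RH+0.04·T) = 77.44 μm/a
  sum: 39.43 + 77.44 → r_corr = 116.9 μm/a
ISO 9223 Table 2 (carbon steel): 80 < 117 ≤ 200 μm/a ⇒ C5

C5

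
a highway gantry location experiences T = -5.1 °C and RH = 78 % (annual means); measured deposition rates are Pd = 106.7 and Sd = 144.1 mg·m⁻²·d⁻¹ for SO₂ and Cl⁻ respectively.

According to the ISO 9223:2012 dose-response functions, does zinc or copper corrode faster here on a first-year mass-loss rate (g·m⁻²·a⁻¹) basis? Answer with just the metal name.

zinc

zinc: f(T) = +0.038·(T−10) [T≤10 °C] = -0.5738
  SO₂ term: 0.0129·106.7^0.44·exp(0.046·78-0.5738) = 2.051
  Cl⁻ term: 0.0175·144.1^0.57·exp(0.008·78+0.085·-5.1) = 0.3599
  sum: 2.051 + 0.3599 → r_corr = 2.411 μm/a
  mass loss = 2.411 μm/a × 7.14 g/cm³ = 17.22 g·m⁻²·a⁻¹
copper: temperature factor f = +0.126·(-15.1) = -1.9026
  SO₂ term: 0.0053·106.7^0.26·exp(0.059·78-1.9026) = 0.2654
  Cl⁻ term: 0.01025·144.1^0.27·exp(0.036·78+0.049·-5.1) = 0.5064
  r_corr = 0.2654 + 0.5064 = 0.7719 μm/a
  mass loss = 0.7719 μm/a × 8.96 g/cm³ = 6.916 g·m⁻²·a⁻¹
Ordering by g·m⁻²·a⁻¹: zinc (17.2) > copper (6.92)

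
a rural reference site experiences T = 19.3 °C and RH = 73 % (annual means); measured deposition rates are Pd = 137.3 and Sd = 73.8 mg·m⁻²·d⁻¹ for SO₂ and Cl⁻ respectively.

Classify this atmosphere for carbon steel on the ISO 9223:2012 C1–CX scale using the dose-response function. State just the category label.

carbon steel: T>10 °C ⇒ hinge -0.054·(19.3−10) = -0.5022
  Pd branch = 1.77·Pd^0.52·e^(0.02·RH+f) = 59.64 μm/a
  Cl⁻ term: 0.102·73.8^0.62·exp(0.033·73+0.04·19.3) = 35.34
  r_corr = 59.64 + 35.34 = 94.98 μm/a
ISO 9223 Table 2 (carbon steel): 80 < 95 ≤ 200 μm/a ⇒ C5

C5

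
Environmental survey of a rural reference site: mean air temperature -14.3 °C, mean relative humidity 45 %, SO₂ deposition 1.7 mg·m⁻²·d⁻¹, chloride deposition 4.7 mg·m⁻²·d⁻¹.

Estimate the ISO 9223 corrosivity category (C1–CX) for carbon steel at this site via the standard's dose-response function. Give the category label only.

C1

carbon steel: f(T) = +0.150·(T−10) [T≤10 °C] = -3.6450
  sulphur-dioxide contribution → 0.1499 μm/a
  chloride contribution → 0.6635 μm/a
  total first-year rate 0.8133 μm/a
0.813 μm/a falls in (0, 1.3] for carbon steel → category C1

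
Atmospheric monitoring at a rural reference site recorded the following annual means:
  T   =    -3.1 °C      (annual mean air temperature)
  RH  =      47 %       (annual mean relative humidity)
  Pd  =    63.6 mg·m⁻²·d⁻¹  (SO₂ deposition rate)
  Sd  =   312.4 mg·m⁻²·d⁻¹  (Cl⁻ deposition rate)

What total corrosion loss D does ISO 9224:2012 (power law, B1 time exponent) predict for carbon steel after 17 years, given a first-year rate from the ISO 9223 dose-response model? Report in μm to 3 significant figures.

D(17) = 90.1 μm

carbon steel: f(T) = +0.150·(T−10) [T≤10 °C] = -1.9650
  SO₂ term: 1.77·63.6^0.52·exp(0.02·47-1.9650) = 5.503
  Sd branch = 0.102·Sd^0.62·e^(0.033·RH+0.04·T) = 14.96 μm/a
  r_corr = 5.503 + 14.96 = 20.47 μm/a
Long-term exponent b (ISO 9224 Table 2, B1) = 0.523
  D(17) = 20.47 × 17^0.523 = 20.47 × 4.401 = 90.07 μm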